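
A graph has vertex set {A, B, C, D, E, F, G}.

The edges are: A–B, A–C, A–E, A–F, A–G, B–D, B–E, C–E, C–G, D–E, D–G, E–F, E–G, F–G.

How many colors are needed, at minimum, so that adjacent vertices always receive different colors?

4

A, C, E, G are mutually adjacent (a clique of size 4), so at least 4 colors are needed.
One proper 4-coloring: A=green, B=blue, C=yellow, D=green, E=red, F=yellow, G=blue. Each edge has distinct colors on its endpoints.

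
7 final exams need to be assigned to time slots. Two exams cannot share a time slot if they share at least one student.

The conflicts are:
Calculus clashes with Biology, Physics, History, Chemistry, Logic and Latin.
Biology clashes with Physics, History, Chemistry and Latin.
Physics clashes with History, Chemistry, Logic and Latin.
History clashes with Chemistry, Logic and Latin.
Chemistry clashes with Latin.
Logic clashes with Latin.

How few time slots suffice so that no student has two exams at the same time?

Calculus, Biology, Physics, History, Chemistry, Latin all conflict with each other, so at least 6 time slots are needed.
6 time slots suffice: Calculus=2, Biology=6, Physics=1, History=3, Chemistry=5, Logic=5, Latin=4. Each listed conflict is separated.

6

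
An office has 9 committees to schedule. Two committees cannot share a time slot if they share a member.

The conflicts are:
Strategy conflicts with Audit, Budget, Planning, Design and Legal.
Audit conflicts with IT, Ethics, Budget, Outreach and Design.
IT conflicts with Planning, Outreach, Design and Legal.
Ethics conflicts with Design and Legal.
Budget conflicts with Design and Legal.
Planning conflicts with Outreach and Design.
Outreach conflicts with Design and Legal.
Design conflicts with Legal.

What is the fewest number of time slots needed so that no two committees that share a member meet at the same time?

4

IT, Planning, Outreach, Design all conflict with each other, so at least 4 time slots are needed.
A valid assignment using 4 time slots: Strategy=3, Audit=2, IT=3, Ethics=3, Budget=4, Planning=2, Outreach=4, Design=1, Legal=2. No two conflicting committees share a time slot.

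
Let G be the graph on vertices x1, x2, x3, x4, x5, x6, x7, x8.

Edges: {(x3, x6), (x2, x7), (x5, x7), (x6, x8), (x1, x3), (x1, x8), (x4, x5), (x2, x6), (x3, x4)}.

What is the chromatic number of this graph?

x5 and x7 are adjacent, so at least 2 colors are needed.
2 colors suffice: color 1 → {x1, x4, x6, x7}; color 2 → {x2, x3, x5, x8}. No two adjacent vertices share a color.

2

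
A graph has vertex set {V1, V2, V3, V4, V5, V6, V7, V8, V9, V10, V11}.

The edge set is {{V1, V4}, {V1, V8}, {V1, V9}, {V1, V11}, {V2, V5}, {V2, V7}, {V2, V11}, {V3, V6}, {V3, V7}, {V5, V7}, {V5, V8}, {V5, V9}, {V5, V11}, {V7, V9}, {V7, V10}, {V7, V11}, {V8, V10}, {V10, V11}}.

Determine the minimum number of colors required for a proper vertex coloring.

V2, V5, V7, V11 form a clique, so at least 4 colors are needed.
4 colors suffice: color 1 → {V1, V6, V7}; color 2 → {V3, V4, V8, V9, V11}; color 3 → {V5, V10}; color 4 → {V2}. Every edge joins two different colors.

4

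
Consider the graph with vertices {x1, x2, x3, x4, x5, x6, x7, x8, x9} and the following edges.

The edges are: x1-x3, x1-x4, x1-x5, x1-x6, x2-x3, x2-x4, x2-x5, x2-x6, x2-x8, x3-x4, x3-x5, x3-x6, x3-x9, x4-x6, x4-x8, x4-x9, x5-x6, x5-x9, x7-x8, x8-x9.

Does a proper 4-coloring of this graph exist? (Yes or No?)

Yes

The chromatic number is 4. x2, x3, x4, x6 are pairwise adjacent (a clique of size 4), so at least 4 colors are needed.
4 colors suffice: x1=4, x2=4, x3=1, x4=2, x5=2, x6=3, x7=2, x8=1, x9=3.
That is already a proper 4-coloring.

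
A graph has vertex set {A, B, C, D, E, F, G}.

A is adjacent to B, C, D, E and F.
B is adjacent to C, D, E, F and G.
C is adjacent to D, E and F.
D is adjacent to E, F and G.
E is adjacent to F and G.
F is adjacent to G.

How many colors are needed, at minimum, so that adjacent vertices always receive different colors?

6

A, B, C, D, E, F are pairwise adjacent (a clique of size 6), so at least 6 colors are needed.
6 colors suffice: color 1 → {B}; color 2 → {E}; color 3 → {D}; color 4 → {F}; color 5 → {A, G}; color 6 → {C}. Every edge joins two different colors.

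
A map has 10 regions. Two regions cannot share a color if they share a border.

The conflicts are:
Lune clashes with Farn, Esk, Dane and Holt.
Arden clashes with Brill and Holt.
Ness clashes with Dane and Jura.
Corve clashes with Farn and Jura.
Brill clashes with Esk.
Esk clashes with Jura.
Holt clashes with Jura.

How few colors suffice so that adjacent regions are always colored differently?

The cycle Lune-Farn-Corve-Jura-Holt-Lune has odd length 5, so it cannot be 2-colored; at least 3 colors are needed.
One proper 3-coloring: Lune=1, Arden=3, Ness=2, Corve=2, Brill=1, Farn=3, Esk=2, Dane=3, Holt=2, Jura=1. Each listed conflict is separated.

3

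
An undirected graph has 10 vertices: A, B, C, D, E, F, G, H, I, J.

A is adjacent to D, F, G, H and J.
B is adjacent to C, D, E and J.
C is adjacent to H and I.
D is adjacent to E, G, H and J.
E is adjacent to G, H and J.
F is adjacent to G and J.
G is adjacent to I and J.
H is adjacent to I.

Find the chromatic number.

4

A, D, G, J form a clique, so at least 4 colors are needed.
A valid assignment using 4 colors: A=4, B=3, C=1, D=1, E=4, F=1, G=3, H=2, I=4, J=2. Every edge joins two different colors.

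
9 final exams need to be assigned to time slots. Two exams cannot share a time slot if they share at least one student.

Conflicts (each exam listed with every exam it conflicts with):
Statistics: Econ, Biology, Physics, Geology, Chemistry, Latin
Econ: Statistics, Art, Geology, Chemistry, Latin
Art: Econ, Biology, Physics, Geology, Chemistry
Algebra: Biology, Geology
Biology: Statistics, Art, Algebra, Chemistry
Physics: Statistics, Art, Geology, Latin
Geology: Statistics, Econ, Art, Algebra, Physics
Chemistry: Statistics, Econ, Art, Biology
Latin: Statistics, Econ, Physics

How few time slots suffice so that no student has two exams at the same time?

Statistics, Physics, Latin are mutually in conflict, so at least 3 time slots are needed.
Using 3 time slots: Statistics=1, Econ=3, Art=1, Algebra=1, Biology=3, Physics=3, Geology=2, Chemistry=2, Latin=2. Each listed conflict is separated.

3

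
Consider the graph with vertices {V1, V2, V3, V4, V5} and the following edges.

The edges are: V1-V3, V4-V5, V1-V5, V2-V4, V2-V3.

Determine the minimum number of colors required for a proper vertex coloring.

3

The cycle V4-V2-V3-V1-V5-V4 has odd length 5, so it cannot be 2-colored; at least 3 colors are needed.
3 colors suffice: V1=blue, V2=blue, V3=red, V4=red, V5=green. Every edge joins two different colors.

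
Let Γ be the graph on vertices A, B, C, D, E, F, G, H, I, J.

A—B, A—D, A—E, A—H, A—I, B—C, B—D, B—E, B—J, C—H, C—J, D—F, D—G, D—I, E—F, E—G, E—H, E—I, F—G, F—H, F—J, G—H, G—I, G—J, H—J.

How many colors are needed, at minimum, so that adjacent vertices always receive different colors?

4

E, F, G, H are pairwise adjacent (a clique of size 4), so at least 4 colors are needed.
4 colors suffice: color 1 → {A, C, G}; color 2 → {D, E, J}; color 3 → {B, H, I}; color 4 → {F}. Each edge has distinct colors on its endpoints.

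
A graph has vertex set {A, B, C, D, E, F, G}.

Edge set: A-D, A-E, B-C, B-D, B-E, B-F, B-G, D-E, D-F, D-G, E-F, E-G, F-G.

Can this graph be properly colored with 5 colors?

The chromatic number is 5. B, D, E, F, G are pairwise adjacent (a clique of size 5), so at least 5 colors are needed.
5 colors suffice: color red → {A, B}; color blue → {C, D}; color green → {E}; color yellow → {F}; color purple → {G}.
That is already a proper 5-coloring.

Yes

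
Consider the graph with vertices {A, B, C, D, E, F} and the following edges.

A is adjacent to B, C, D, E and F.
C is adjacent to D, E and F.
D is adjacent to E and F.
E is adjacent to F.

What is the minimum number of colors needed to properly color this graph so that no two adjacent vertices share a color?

5

A, C, D, E, F form a clique, so at least 5 colors are needed.
5 colors suffice: color 1 → {A}; color 2 → {B, E}; color 3 → {C}; color 4 → {F}; color 5 → {D}. Each edge has distinct colors on its endpoints.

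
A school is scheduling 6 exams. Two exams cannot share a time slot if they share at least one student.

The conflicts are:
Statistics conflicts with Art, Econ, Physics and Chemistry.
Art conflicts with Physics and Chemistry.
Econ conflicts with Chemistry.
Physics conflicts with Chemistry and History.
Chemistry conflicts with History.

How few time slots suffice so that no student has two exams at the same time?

4

Statistics, Art, Physics, Chemistry are mutually in conflict, so at least 4 time slots are needed.
4 time slots suffice: Statistics=2, Art=4, Econ=3, Physics=3, Chemistry=1, History=2. Each listed conflict is separated.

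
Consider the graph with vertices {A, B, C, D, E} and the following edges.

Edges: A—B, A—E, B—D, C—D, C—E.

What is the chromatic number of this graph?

The cycle C-E-A-B-D-C has odd length 5, so it cannot be 2-colored; at least 3 colors are needed.
A valid assignment using 3 colors: A=1, B=2, C=3, D=1, E=2. Every edge joins two different colors.

3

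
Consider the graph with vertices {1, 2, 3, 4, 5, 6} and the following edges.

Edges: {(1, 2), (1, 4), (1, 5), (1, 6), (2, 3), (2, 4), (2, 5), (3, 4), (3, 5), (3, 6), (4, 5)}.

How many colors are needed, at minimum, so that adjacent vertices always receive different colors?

4

2, 3, 4, 5 form a clique, so at least 4 colors are needed.
4 colors suffice: color red → {5, 6}; color blue → {4}; color green → {2}; color yellow → {1, 3}. Each edge has distinct colors on its endpoints.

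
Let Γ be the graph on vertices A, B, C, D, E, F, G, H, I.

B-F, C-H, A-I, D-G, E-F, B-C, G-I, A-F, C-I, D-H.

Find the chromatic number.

The cycle C-B-F-A-I-C has odd length 5, so it cannot be 2-colored; at least 3 colors are needed.
3 colors suffice: A=2, B=3, C=2, D=2, E=2, F=1, G=3, H=1, I=1. Every edge joins two different colors.

3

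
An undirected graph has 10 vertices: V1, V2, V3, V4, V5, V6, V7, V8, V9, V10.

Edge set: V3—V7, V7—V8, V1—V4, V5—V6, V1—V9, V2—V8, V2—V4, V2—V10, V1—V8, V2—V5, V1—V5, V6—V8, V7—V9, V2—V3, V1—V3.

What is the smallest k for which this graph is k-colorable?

2

V6 and V8 are adjacent, so at least 2 colors are needed.
2 colors suffice: color 1 → {V1, V2, V6, V7}; color 2 → {V3, V4, V5, V8, V9, V10}. Each edge has distinct colors on its endpoints.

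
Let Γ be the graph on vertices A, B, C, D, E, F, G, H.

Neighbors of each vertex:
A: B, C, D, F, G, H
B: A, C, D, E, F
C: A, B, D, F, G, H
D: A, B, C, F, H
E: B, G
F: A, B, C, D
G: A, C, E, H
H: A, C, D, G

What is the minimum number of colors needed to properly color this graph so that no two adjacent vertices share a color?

5

A, B, C, D, F form a clique, so at least 5 colors are needed.
One proper 5-coloring: A=1, B=3, C=2, D=4, E=1, F=5, G=4, H=3. No two adjacent vertices share a color.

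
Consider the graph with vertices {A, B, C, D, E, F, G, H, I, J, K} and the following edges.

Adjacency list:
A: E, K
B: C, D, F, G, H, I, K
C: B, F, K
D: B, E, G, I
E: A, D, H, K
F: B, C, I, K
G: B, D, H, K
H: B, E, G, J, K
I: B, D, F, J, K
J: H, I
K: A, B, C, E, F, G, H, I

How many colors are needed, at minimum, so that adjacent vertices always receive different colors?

4

B, C, F, K are mutually adjacent (a clique of size 4), so at least 4 colors are needed.
A valid assignment using 4 colors: A=green, B=blue, C=green, D=red, E=blue, F=yellow, G=yellow, H=green, I=green, J=red, K=red. Every edge joins two different colors.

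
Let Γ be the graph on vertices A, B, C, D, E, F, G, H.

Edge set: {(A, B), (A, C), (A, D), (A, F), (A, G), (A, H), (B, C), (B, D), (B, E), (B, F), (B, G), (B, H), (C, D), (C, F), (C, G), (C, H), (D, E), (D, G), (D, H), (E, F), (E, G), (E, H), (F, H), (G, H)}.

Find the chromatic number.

6

A, B, C, D, G, H are mutually adjacent (a clique of size 6), so at least 6 colors are needed.
6 colors suffice: color 1 → {B}; color 2 → {H}; color 3 → {A, E}; color 4 → {D, F}; color 5 → {G}; color 6 → {C}. No two adjacent vertices share a color.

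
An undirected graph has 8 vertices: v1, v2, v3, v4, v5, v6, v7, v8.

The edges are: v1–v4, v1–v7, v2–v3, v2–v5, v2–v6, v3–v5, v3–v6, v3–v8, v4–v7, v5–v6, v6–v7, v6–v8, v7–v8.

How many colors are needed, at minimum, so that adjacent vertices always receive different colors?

v2, v3, v5, v6 are mutually adjacent (a clique of size 4), so at least 4 colors are needed.
One proper 4-coloring: v1=R, v2=Y, v3=B, v4=G, v5=G, v6=R, v7=B, v8=G. Every edge joins two different colors.

4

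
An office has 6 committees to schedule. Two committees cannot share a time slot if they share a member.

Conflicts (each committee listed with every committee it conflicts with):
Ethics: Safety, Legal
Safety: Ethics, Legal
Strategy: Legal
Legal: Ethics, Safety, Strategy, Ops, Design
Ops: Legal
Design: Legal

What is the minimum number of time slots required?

3

Ethics, Safety, Legal all conflict with each other, so at least 3 time slots are needed.
3 time slots suffice: Ethics=3, Safety=2, Strategy=2, Legal=1, Ops=2, Design=2. Each listed conflict is separated.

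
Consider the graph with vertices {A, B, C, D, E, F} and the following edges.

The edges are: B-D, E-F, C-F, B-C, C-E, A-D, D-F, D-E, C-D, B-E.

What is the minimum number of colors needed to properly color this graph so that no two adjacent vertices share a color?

4

C, D, E, F form a clique, so at least 4 colors are needed.
4 colors suffice: color 1 → {D}; color 2 → {A, C}; color 3 → {E}; color 4 → {B, F}. Every edge joins two different colors.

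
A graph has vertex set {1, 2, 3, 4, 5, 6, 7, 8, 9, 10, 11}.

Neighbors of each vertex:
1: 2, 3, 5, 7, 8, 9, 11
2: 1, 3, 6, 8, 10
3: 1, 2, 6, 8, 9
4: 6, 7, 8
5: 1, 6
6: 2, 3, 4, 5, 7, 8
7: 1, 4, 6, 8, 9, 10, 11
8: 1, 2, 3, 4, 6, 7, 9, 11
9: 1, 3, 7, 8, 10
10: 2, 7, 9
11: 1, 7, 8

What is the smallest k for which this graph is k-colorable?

1, 2, 3, 8 are pairwise adjacent (a clique of size 4), so at least 4 colors are needed.
A valid assignment using 4 colors: 1=b, 2=d, 3=c, 4=d, 5=a, 6=b, 7=c, 8=a, 9=d, 10=a, 11=d. No two adjacent vertices share a color.

4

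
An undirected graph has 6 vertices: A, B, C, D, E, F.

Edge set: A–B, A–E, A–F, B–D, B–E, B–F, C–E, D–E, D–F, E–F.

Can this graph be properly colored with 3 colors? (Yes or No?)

B, D, E, F form a clique, so at least 4 colors are needed.
So 3 colors are not enough.

No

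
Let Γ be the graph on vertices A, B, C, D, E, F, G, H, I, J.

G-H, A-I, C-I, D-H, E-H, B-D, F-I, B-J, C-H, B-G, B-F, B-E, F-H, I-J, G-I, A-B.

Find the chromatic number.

A and I are adjacent, so at least 2 colors are needed.
2 colors suffice: color red → {B, H, I}; color blue → {A, C, D, E, F, G, J}. Every edge joins two different colors.

2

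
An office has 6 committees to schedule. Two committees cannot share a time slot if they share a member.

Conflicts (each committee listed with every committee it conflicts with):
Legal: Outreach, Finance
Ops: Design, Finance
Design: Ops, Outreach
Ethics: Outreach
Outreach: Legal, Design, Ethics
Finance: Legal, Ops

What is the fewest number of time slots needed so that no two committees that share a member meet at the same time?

3

The cycle Finance-Ops-Design-Outreach-Legal-Finance has odd length 5, so it cannot be 2-colored; at least 3 time slots are needed.
3 time slots suffice: time slot 1 → {Ops, Outreach}; time slot 2 → {Design, Ethics, Finance}; time slot 3 → {Legal}. Every pair that conflicts lands in different time slots.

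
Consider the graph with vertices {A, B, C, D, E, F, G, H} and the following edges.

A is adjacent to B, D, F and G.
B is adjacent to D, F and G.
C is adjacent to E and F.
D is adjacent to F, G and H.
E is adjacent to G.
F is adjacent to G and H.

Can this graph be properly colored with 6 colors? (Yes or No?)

Yes

The chromatic number is 5. A, B, D, F, G form a clique, so at least 5 colors are needed.
5 colors suffice: color 1 → {E, F}; color 2 → {C, D}; color 3 → {G, H}; color 4 → {B}; color 5 → {A}.
Since 6 ≥ 5, a proper 6-coloring certainly exists.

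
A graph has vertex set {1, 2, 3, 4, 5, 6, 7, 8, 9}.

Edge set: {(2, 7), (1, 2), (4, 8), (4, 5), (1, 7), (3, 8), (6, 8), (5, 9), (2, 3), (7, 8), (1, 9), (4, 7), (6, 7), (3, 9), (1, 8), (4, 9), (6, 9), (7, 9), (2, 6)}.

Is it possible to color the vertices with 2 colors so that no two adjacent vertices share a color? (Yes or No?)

1, 2, 7 are mutually adjacent, so at least 3 colors are needed.
So 2 colors are not enough.

No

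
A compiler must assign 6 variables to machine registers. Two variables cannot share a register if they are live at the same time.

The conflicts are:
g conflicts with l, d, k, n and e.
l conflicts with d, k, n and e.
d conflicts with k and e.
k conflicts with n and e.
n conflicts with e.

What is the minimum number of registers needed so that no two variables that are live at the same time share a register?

g, l, d, k, e pairwise conflict, so at least 5 registers are needed.
5 registers suffice: register 1 → {g}; register 2 → {k}; register 3 → {e}; register 4 → {l}; register 5 → {d, n}. Each listed conflict is separated.

5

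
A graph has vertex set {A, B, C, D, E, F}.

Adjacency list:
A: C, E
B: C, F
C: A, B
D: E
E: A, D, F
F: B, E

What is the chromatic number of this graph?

The cycle F-B-C-A-E-F has odd length 5, so it cannot be 2-colored; at least 3 colors are needed.
One proper 3-coloring: A=2, B=2, C=1, D=2, E=1, F=3. Each edge has distinct colors on its endpoints.

3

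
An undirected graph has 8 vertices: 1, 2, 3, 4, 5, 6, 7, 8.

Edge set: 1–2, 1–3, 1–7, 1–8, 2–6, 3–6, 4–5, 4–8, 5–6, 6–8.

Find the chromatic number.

1 and 2 are adjacent, so at least 2 colors are needed.
2 colors suffice: 1=red, 2=blue, 3=blue, 4=red, 5=blue, 6=red, 7=blue, 8=blue. Every edge joins two different colors.

2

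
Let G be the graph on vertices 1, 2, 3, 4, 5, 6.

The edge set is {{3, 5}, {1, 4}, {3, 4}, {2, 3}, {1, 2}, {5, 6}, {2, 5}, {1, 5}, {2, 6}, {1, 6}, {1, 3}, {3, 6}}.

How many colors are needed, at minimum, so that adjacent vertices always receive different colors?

5

1, 2, 3, 5, 6 are mutually adjacent (a clique of size 5), so at least 5 colors are needed.
5 colors suffice: color a → {3}; color b → {1}; color c → {4, 5}; color d → {6}; color e → {2}. Every edge joins two different colors.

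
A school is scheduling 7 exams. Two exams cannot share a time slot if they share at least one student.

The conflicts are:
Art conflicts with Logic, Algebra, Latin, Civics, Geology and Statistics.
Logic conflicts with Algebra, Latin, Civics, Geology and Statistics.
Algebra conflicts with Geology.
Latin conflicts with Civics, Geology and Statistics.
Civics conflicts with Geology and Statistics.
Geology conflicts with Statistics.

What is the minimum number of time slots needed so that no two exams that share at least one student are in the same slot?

6

Art, Logic, Latin, Civics, Geology, Statistics all conflict with each other, so at least 6 time slots are needed.
6 time slots suffice: time slot 1 → {Art}; time slot 2 → {Geology}; time slot 3 → {Logic}; time slot 4 → {Algebra, Statistics}; time slot 5 → {Latin}; time slot 6 → {Civics}. Each listed conflict is separated.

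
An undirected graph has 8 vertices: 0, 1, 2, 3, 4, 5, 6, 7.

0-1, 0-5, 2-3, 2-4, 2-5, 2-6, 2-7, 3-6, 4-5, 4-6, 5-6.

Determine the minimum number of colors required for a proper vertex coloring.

2, 4, 5, 6 are pairwise adjacent (a clique of size 4), so at least 4 colors are needed.
One proper 4-coloring: 0=a, 1=b, 2=a, 3=b, 4=d, 5=b, 6=c, 7=b. No two adjacent vertices share a color.

4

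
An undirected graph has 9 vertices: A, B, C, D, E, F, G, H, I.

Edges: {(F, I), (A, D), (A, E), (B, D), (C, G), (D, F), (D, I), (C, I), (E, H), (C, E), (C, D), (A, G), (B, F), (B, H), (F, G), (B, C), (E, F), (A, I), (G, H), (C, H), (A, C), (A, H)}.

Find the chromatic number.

A, C, E, H form a clique, so at least 4 colors are needed.
4 colors suffice: color red → {C, F}; color blue → {A, B}; color green → {D, H}; color yellow → {E, G, I}. Each edge has distinct colors on its endpoints.

4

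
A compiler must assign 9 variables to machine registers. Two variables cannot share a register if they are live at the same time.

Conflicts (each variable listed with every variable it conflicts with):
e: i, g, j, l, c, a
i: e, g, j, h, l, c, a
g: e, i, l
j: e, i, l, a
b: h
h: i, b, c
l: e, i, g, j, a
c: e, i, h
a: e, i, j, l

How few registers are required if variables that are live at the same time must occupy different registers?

5

e, i, j, l, a all conflict with each other, so at least 5 registers are needed.
Using 5 registers: e=2, i=1, g=4, j=4, b=1, h=2, l=3, c=3, a=5. Each listed conflict is separated.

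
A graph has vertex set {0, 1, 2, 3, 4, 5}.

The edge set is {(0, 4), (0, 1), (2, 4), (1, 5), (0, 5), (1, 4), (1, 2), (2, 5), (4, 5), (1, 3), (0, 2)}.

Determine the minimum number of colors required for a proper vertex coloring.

5

0, 1, 2, 4, 5 are mutually adjacent (a clique of size 5), so at least 5 colors are needed.
5 colors suffice: color red → {1}; color blue → {0, 3}; color green → {4}; color yellow → {5}; color purple → {2}. Every edge joins two different colors.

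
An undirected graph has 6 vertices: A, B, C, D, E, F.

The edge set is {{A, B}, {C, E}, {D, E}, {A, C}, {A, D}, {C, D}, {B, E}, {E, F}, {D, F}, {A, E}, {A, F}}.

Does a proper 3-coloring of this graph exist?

A, C, D, E are pairwise adjacent (a clique of size 4), so at least 4 colors are needed.
So 3 colors are not enough.

No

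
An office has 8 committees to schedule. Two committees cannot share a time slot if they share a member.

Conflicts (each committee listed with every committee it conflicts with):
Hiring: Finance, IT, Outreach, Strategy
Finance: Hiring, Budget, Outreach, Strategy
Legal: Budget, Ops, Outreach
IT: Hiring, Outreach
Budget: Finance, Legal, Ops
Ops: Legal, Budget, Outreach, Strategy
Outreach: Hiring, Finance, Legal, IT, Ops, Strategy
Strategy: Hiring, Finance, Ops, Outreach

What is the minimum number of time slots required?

4

Hiring, Finance, Outreach, Strategy are mutually in conflict, so at least 4 time slots are needed.
A valid assignment using 4 time slots: Hiring=2, Finance=4, Legal=3, IT=3, Budget=1, Ops=2, Outreach=1, Strategy=3. Every pair that conflicts lands in different time slots.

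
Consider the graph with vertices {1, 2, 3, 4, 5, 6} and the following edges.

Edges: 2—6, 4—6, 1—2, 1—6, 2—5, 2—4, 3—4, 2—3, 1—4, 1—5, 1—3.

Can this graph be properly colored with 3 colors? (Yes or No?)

1, 2, 3, 4 are mutually adjacent (a clique of size 4), so at least 4 colors are needed.
So 3 colors are not enough.

No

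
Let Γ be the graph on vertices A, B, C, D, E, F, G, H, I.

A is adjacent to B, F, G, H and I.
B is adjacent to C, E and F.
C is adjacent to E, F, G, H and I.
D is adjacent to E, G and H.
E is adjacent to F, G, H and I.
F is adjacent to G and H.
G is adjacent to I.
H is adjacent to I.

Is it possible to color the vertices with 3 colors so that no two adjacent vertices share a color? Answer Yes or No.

C, E, G, I are pairwise adjacent (a clique of size 4), so at least 4 colors are needed.
So 3 colors are not enough.

No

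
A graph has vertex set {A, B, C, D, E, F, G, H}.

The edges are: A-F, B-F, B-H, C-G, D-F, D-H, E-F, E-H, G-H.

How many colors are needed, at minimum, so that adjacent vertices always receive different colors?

G and H are adjacent, so at least 2 colors are needed.
A valid assignment using 2 colors: A=2, B=2, C=1, D=2, E=2, F=1, G=2, H=1. Each edge has distinct colors on its endpoints.

2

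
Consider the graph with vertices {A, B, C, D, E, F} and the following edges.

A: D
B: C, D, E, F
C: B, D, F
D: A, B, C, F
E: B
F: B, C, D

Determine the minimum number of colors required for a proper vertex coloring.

4

B, C, D, F are mutually adjacent (a clique of size 4), so at least 4 colors are needed.
4 colors suffice: color 1 → {A, B}; color 2 → {D, E}; color 3 → {C}; color 4 → {F}. Every edge joins two different colors.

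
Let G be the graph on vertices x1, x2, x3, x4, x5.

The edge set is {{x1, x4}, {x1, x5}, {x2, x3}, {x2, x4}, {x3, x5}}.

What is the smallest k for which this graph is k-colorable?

3

The cycle x3-x2-x4-x1-x5-x3 has odd length 5, so it cannot be 2-colored; at least 3 colors are needed.
3 colors suffice: color 1 → {x4, x5}; color 2 → {x1, x3}; color 3 → {x2}. Every edge joins two different colors.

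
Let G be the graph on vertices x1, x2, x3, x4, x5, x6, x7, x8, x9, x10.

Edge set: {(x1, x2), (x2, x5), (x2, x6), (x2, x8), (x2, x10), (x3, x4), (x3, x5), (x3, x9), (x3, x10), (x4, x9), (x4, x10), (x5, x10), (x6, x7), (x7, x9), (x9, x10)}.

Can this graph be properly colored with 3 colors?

x3, x4, x9, x10 form a clique, so at least 4 colors are needed.
So 3 colors are not enough.

No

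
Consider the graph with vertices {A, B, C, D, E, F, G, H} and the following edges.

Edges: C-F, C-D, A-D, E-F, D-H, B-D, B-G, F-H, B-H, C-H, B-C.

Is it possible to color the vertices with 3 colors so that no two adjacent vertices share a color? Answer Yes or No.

No

B, C, D, H are pairwise adjacent (a clique of size 4), so at least 4 colors are needed.
So 3 colors are not enough.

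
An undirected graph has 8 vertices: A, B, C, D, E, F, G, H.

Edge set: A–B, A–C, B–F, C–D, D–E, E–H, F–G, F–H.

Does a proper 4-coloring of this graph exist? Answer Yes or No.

The chromatic number is 3. The cycle D-E-H-F-B-A-C-D has odd length 7, so it cannot be 2-colored; at least 3 colors are needed.
A valid assignment using 3 colors: A=3, B=2, C=1, D=2, E=1, F=1, G=2, H=2.
Since 4 ≥ 3, a proper 4-coloring certainly exists.

Yes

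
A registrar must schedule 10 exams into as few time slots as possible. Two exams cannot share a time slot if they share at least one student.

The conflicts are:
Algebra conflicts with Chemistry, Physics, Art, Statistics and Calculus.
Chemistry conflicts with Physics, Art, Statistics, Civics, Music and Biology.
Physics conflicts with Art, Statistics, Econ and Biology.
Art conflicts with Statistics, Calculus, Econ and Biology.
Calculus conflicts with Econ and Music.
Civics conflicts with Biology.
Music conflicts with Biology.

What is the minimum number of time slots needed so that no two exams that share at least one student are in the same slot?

Algebra, Chemistry, Physics, Art, Statistics are mutually in conflict, so at least 5 time slots are needed.
5 time slots suffice: time slot 1 → {Art, Civics, Music}; time slot 2 → {Chemistry, Calculus}; time slot 3 → {Physics}; time slot 4 → {Algebra, Econ, Biology}; time slot 5 → {Statistics}. Every pair that conflicts lands in different time slots.

5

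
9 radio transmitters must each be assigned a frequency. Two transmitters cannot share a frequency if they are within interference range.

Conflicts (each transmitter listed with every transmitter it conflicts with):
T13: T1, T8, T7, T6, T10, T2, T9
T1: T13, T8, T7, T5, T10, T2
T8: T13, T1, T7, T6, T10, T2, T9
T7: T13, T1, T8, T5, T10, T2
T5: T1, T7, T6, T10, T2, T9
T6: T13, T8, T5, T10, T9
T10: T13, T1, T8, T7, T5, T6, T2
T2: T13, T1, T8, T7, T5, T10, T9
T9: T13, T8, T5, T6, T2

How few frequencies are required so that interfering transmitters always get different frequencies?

T13, T1, T8, T7, T10, T2 are mutually in conflict, so at least 6 frequencies are needed.
6 frequencies suffice: T13=1, T1=6, T8=2, T7=5, T5=1, T6=4, T10=3, T2=4, T9=3. Every pair that conflicts lands in different frequencies.

6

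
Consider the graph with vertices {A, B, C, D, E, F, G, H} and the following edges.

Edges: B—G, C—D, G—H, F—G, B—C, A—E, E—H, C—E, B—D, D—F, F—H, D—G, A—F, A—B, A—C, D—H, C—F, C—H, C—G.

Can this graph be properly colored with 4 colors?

C, D, F, G, H are mutually adjacent (a clique of size 5), so at least 5 colors are needed.
So 4 colors are not enough.

No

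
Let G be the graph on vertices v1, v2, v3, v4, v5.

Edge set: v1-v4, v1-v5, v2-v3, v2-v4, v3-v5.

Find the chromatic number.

3

The cycle v3-v2-v4-v1-v5-v3 has odd length 5, so it cannot be 2-colored; at least 3 colors are needed.
3 colors suffice: color R → {v3, v4}; color B → {v1, v2}; color G → {v5}. Every edge joins two different colors.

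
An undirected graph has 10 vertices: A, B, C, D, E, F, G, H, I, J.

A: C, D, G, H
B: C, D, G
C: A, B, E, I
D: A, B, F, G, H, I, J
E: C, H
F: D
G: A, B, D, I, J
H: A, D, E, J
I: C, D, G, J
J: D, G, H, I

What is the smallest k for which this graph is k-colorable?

D, G, I, J form a clique, so at least 4 colors are needed.
4 colors suffice: color 1 → {C, D}; color 2 → {F, G, H}; color 3 → {A, B, E, J}; color 4 → {I}. No two adjacent vertices share a color.

4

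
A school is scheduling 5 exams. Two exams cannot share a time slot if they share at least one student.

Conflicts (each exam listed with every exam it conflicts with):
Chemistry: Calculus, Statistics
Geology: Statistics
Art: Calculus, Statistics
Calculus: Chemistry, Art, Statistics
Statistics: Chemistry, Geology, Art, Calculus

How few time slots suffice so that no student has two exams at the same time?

3

Art, Calculus, Statistics are mutually in conflict, so at least 3 time slots are needed.
3 time slots suffice: time slot 1 → {Statistics}; time slot 2 → {Geology, Calculus}; time slot 3 → {Chemistry, Art}. Every pair that conflicts lands in different time slots.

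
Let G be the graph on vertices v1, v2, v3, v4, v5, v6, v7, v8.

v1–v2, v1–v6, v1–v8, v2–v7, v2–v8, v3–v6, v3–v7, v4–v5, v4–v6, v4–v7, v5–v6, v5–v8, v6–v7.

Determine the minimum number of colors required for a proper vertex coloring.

v4, v5, v6 form a triangle, so at least 3 colors are needed.
3 colors suffice: color 1 → {v2, v6}; color 2 → {v1, v5, v7}; color 3 → {v3, v4, v8}. Each edge has distinct colors on its endpoints.

3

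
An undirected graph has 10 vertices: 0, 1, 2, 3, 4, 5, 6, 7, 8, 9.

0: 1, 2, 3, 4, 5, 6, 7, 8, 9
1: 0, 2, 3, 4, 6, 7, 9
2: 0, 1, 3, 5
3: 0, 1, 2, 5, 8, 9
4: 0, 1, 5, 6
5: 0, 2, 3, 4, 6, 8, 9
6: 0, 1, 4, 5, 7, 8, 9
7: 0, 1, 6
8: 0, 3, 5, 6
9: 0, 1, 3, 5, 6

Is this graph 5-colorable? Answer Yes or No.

Yes

The chromatic number is 4. 0, 5, 6, 8 are mutually adjacent (a clique of size 4), so at least 4 colors are needed.
4 colors suffice: color a → {0}; color b → {3, 6}; color c → {1, 5}; color d → {2, 4, 7, 8, 9}.
Since 5 ≥ 4, a proper 5-coloring certainly exists.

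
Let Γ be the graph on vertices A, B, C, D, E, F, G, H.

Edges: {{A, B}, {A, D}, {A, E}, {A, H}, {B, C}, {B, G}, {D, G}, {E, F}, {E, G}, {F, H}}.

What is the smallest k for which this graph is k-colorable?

F and H are adjacent, so at least 2 colors are needed.
2 colors suffice: A=red, B=blue, C=red, D=blue, E=blue, F=red, G=red, H=blue. Every edge joins two different colors.

2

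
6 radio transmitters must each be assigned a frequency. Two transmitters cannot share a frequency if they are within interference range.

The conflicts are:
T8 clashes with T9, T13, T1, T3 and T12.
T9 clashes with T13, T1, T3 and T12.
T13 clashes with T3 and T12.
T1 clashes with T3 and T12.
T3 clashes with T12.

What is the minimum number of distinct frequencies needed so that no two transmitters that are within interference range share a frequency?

T8, T9, T13, T3, T12 all conflict with each other, so at least 5 frequencies are needed.
5 frequencies suffice: frequency 1 → {T12}; frequency 2 → {T8}; frequency 3 → {T3}; frequency 4 → {T9}; frequency 5 → {T13, T1}. No two conflicting transmitters share a frequency.

5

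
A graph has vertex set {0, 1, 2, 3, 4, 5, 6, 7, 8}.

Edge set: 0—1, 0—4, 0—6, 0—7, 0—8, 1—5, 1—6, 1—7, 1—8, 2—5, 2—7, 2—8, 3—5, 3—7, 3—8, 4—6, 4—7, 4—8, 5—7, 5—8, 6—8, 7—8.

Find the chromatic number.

4

2, 5, 7, 8 form a clique, so at least 4 colors are needed.
One proper 4-coloring: 0=c, 1=d, 2=d, 3=d, 4=d, 5=c, 6=b, 7=b, 8=a. Each edge has distinct colors on its endpoints.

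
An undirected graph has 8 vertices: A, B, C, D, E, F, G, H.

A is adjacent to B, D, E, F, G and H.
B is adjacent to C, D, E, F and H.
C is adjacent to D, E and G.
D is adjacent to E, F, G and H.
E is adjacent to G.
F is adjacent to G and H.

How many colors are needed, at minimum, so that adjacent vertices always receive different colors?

5

A, B, D, F, H form a clique, so at least 5 colors are needed.
One proper 5-coloring: A=3, B=2, C=3, D=1, E=4, F=4, G=2, H=5. Every edge joins two different colors.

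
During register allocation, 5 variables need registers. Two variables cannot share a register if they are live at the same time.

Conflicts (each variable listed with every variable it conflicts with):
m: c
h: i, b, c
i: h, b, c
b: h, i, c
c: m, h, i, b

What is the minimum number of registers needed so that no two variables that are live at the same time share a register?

h, i, b, c are mutually in conflict, so at least 4 registers are needed.
4 registers suffice: register 1 → {c}; register 2 → {m, i}; register 3 → {h}; register 4 → {b}. Every pair that conflicts lands in different registers.

4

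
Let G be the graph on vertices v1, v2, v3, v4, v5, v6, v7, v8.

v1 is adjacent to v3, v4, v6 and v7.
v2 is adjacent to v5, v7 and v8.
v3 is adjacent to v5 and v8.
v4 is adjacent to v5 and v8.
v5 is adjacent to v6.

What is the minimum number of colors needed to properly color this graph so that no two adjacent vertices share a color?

The cycle v6-v5-v2-v7-v1-v6 has odd length 5, so it cannot be 2-colored; at least 3 colors are needed.
One proper 3-coloring: v1=R, v2=B, v3=B, v4=B, v5=R, v6=B, v7=G, v8=R. No two adjacent vertices share a color.

3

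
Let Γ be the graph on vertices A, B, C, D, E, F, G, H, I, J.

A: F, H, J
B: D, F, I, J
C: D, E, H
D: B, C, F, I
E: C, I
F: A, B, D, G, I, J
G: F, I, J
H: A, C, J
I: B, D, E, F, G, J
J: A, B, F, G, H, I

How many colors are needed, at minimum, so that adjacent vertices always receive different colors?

4

B, D, F, I are mutually adjacent (a clique of size 4), so at least 4 colors are needed.
4 colors suffice: A=4, B=4, C=2, D=3, E=3, F=2, G=4, H=1, I=1, J=3. Each edge has distinct colors on its endpoints.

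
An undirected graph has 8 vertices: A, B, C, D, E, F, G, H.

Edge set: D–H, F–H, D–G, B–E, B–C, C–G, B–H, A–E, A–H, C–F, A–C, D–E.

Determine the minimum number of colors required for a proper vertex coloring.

3

The cycle C-G-D-H-F-C has odd length 5, so it cannot be 2-colored; at least 3 colors are needed.
3 colors suffice: color red → {C, E, H}; color blue → {A, B, D, F}; color green → {G}. Every edge joins two different colors.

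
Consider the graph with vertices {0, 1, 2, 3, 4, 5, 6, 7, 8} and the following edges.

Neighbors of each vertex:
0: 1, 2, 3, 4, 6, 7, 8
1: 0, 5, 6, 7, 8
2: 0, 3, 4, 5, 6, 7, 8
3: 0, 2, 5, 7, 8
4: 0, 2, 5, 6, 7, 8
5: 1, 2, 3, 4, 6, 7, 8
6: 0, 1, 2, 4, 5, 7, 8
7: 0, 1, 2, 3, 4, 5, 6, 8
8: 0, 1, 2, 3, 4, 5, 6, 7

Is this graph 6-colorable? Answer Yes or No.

Yes

The chromatic number is 6. 2, 4, 5, 6, 7, 8 are pairwise adjacent (a clique of size 6), so at least 6 colors are needed.
A valid assignment using 6 colors: 0=yellow, 1=green, 2=green, 3=purple, 4=orange, 5=yellow, 6=purple, 7=blue, 8=red.
That is already a proper 6-coloring.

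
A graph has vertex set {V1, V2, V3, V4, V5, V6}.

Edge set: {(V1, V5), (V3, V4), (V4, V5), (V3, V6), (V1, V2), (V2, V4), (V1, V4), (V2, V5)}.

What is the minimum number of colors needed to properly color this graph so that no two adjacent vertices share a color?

V1, V2, V4, V5 are pairwise adjacent (a clique of size 4), so at least 4 colors are needed.
4 colors suffice: color red → {V4, V6}; color blue → {V2, V3}; color green → {V1}; color yellow → {V5}. Every edge joins two different colors.

4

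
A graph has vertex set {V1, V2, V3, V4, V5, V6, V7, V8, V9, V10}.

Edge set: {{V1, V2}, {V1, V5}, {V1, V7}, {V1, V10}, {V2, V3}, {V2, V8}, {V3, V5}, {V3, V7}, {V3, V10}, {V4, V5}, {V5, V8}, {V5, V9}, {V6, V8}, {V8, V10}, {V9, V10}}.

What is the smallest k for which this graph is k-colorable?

2

V6 and V8 are adjacent, so at least 2 colors are needed.
2 colors suffice: color 1 → {V2, V5, V6, V7, V10}; color 2 → {V1, V3, V4, V8, V9}. Every edge joins two different colors.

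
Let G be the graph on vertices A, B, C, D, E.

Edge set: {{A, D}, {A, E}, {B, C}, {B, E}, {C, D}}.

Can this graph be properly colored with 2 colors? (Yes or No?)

The cycle A-D-C-B-E-A has odd length 5, so it cannot be 2-colored; at least 3 colors are needed.
So 2 colors are not enough.

No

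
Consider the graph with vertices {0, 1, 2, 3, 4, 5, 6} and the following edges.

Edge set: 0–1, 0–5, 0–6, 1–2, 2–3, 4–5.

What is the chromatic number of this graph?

0 and 1 are adjacent, so at least 2 colors are needed.
2 colors suffice: 0=a, 1=b, 2=a, 3=b, 4=a, 5=b, 6=b. Every edge joins two different colors.

2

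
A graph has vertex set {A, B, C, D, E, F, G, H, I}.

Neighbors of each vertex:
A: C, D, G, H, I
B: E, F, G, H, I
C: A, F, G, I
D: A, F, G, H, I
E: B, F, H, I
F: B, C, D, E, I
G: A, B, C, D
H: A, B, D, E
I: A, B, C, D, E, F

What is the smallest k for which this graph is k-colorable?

4

B, E, F, I are mutually adjacent (a clique of size 4), so at least 4 colors are needed.
4 colors suffice: A=3, B=2, C=2, D=2, E=4, F=3, G=1, H=1, I=1. Each edge has distinct colors on its endpoints.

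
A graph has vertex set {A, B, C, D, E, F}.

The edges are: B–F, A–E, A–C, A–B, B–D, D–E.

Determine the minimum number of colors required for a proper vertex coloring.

D and E are adjacent, so at least 2 colors are needed.
2 colors suffice: A=2, B=1, C=1, D=2, E=1, F=2. No two adjacent vertices share a color.

2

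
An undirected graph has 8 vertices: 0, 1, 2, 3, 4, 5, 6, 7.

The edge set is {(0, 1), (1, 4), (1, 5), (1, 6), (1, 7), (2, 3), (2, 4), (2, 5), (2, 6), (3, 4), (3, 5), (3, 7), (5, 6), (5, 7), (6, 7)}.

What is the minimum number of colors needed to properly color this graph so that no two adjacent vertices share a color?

4

1, 5, 6, 7 are pairwise adjacent (a clique of size 4), so at least 4 colors are needed.
4 colors suffice: color red → {0, 4, 5}; color blue → {1, 2}; color green → {3, 6}; color yellow → {7}. Each edge has distinct colors on its endpoints.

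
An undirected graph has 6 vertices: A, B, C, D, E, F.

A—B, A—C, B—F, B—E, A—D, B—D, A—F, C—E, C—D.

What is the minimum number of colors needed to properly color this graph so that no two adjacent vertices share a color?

3

A, C, D are mutually adjacent, so at least 3 colors are needed.
A valid assignment using 3 colors: A=1, B=2, C=2, D=3, E=1, F=3. No two adjacent vertices share a color.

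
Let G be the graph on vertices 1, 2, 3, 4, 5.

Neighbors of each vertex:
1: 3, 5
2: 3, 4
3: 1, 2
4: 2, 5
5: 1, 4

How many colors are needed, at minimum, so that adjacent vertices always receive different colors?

3

The cycle 4-5-1-3-2-4 has odd length 5, so it cannot be 2-colored; at least 3 colors are needed.
3 colors suffice: color a → {1, 4}; color b → {2, 5}; color c → {3}. Each edge has distinct colors on its endpoints.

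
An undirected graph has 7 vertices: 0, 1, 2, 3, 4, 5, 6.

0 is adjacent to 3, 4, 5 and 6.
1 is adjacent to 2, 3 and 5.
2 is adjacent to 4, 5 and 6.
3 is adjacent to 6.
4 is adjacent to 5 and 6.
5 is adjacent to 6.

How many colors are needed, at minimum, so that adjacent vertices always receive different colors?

0, 4, 5, 6 are mutually adjacent (a clique of size 4), so at least 4 colors are needed.
One proper 4-coloring: 0=d, 1=b, 2=d, 3=a, 4=c, 5=a, 6=b. Each edge has distinct colors on its endpoints.

4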